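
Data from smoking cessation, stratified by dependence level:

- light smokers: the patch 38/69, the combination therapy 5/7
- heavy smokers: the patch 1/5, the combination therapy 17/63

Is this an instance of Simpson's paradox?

Yes

Light smokers: the patch 38/69 = 55.1%, the combination therapy 5/7 = 71.4% → the combination therapy
Heavy smokers: the patch 1/5 = 20.0%, the combination therapy 17/63 = 27.0% → the combination therapy
Overall: the patch 39/74 = 52.7%, the combination therapy 22/70 = 31.4% → the patch
The combination therapy wins each dependence group but the patch wins overall — the comparison reverses. The combination therapy's participants skew toward heavy smokers, which has a lower base rate.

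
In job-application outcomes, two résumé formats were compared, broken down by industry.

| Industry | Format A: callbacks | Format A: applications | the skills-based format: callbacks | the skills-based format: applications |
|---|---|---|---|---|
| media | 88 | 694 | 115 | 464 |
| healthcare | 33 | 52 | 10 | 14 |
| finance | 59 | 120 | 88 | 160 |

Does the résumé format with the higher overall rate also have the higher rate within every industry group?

Media: Format A 88/694 = 12.7%, the skills-based format 115/464 = 24.8% → the skills-based format
Healthcare: Format A 33/52 = 63.5%, the skills-based format 10/14 = 71.4% → the skills-based format
Finance: Format A 59/120 = 49.2%, the skills-based format 88/160 = 55.0% → the skills-based format
Overall: Format A 180/866 = 20.8%, the skills-based format 213/638 = 33.4% → the skills-based format
The skills-based format wins overall and in every industry group — no reversal.

Yes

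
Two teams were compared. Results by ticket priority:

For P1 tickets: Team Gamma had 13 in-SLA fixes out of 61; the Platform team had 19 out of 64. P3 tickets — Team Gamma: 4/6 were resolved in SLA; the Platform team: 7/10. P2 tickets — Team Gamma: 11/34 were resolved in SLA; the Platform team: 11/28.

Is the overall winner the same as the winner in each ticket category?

Yes

P1: Team Gamma 13/61 = 21.3%, the Platform team 19/64 = 29.7% → the Platform team
P3: Team Gamma 4/6 = 66.7%, the Platform team 7/10 = 70.0% → the Platform team
P2: Team Gamma 11/34 = 32.4%, the Platform team 11/28 = 39.3% → the Platform team
Overall: Team Gamma 28/101 = 27.7%, the Platform team 37/102 = 36.3% → the Platform team
The Platform team wins overall and in every ticket group — no reversal.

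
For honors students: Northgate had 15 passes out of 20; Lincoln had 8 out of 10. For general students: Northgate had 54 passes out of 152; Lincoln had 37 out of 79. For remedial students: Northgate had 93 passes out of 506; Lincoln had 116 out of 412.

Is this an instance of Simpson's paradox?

No

Honors: Northgate 15/20 = 75.0%, Lincoln 8/10 = 80.0% → Lincoln
General: Northgate 54/152 = 35.5%, Lincoln 37/79 = 46.8% → Lincoln
Remedial: Northgate 93/506 = 18.4%, Lincoln 116/412 = 28.2% → Lincoln
Overall: Northgate 162/678 = 23.9%, Lincoln 161/501 = 32.1% → Lincoln
Lincoln wins overall and in every student group — no reversal.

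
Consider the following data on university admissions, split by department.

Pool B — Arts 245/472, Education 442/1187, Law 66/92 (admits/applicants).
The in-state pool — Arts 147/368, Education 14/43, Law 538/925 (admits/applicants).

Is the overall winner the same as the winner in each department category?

No

Arts: Pool B 245/472 = 51.9%, the in-state pool 147/368 = 39.9% → Pool B
Education: Pool B 442/1187 = 37.2%, the in-state pool 14/43 = 32.6% → Pool B
Law: Pool B 66/92 = 71.7%, the in-state pool 538/925 = 58.2% → Pool B
Overall: Pool B 753/1751 = 43.0%, the in-state pool 699/1336 = 52.3% → the in-state pool
Pool B wins each department group but the in-state pool wins overall — the comparison reverses. Pool B's applicants skew toward Education, which has a lower base rate.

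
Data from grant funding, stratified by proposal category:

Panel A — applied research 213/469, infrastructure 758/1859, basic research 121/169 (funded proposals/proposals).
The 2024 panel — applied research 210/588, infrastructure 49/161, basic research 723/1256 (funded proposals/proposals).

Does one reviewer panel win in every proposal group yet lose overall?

Yes

Applied research: Panel A 213/469 = 45.4%, the 2024 panel 210/588 = 35.7% → Panel A
Infrastructure: Panel A 758/1859 = 40.8%, the 2024 panel 49/161 = 30.4% → Panel A
Basic research: Panel A 121/169 = 71.6%, the 2024 panel 723/1256 = 57.6% → Panel A
Overall: Panel A 1092/2497 = 43.7%, the 2024 panel 982/2005 = 49.0% → the 2024 panel
Panel A wins each proposal group but the 2024 panel wins overall — the comparison reverses. Panel A's proposals skew toward infrastructure, which has a lower base rate.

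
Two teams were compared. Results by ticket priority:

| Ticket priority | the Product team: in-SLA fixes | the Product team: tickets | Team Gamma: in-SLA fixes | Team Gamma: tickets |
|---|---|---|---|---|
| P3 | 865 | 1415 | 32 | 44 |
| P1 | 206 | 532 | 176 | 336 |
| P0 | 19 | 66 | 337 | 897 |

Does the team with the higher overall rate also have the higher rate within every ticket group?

No

P3: the Product team 865/1415 = 61.1%, Team Gamma 32/44 = 72.7% → Team Gamma
P1: the Product team 206/532 = 38.7%, Team Gamma 176/336 = 52.4% → Team Gamma
P0: the Product team 19/66 = 28.8%, Team Gamma 337/897 = 37.6% → Team Gamma
Overall: the Product team 1090/2013 = 54.1%, Team Gamma 545/1277 = 42.7% → the Product team
Team Gamma wins each ticket group but the Product team wins overall — the comparison reverses. Team Gamma's tickets skew toward P0, which has a lower base rate.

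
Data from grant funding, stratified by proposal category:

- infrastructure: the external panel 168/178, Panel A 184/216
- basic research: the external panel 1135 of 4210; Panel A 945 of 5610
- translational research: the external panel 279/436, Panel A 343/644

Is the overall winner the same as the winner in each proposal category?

Yes

Infrastructure: the external panel 168/178 = 94.4%, Panel A 184/216 = 85.2% → the external panel
Basic research: the external panel 1135/4210 = 27.0%, Panel A 945/5610 = 16.8% → the external panel
Translational research: the external panel 279/436 = 64.0%, Panel A 343/644 = 53.3% → the external panel
Overall: the external panel 1582/4824 = 32.8%, Panel A 1472/6470 = 22.8% → the external panel
The external panel wins overall and in every proposal group — no reversal.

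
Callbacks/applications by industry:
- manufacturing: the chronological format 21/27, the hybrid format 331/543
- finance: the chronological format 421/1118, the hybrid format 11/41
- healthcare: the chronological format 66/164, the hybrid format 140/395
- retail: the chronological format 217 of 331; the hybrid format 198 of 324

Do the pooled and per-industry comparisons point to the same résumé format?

Manufacturing: the chronological format 21/27 = 77.8%, the hybrid format 331/543 = 61.0% → the chronological format
Finance: the chronological format 421/1118 = 37.7%, the hybrid format 11/41 = 26.8% → the chronological format
Healthcare: the chronological format 66/164 = 40.2%, the hybrid format 140/395 = 35.4% → the chronological format
Retail: the chronological format 217/331 = 65.6%, the hybrid format 198/324 = 61.1% → the chronological format
Overall: the chronological format 725/1640 = 44.2%, the hybrid format 680/1303 = 52.2% → the hybrid format
The chronological format wins each industry group but the hybrid format wins overall — the comparison reverses. The chronological format's applications skew toward finance, which has a lower base rate.

No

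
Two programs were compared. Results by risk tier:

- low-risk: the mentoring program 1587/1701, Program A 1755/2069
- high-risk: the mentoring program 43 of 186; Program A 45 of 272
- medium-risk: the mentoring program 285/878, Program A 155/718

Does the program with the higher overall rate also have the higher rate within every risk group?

Low-risk: the mentoring program 1587/1701 = 93.3%, Program A 1755/2069 = 84.8% → the mentoring program
High-risk: the mentoring program 43/186 = 23.1%, Program A 45/272 = 16.5% → the mentoring program
Medium-risk: the mentoring program 285/878 = 32.5%, Program A 155/718 = 21.6% → the mentoring program
Overall: the mentoring program 1915/2765 = 69.3%, Program A 1955/3059 = 63.9% → the mentoring program
The mentoring program wins overall and in every risk group — no reversal.

Yes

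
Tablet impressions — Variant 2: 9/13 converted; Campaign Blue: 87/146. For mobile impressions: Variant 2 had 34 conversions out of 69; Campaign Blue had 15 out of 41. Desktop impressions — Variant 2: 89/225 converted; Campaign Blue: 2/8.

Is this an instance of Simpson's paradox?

Yes

Tablet: Variant 2 9/13 = 69.2%, Campaign Blue 87/146 = 59.6% → Variant 2
Mobile: Variant 2 34/69 = 49.3%, Campaign Blue 15/41 = 36.6% → Variant 2
Desktop: Variant 2 89/225 = 39.6%, Campaign Blue 2/8 = 25.0% → Variant 2
Overall: Variant 2 132/307 = 43.0%, Campaign Blue 104/195 = 53.3% → Campaign Blue
Variant 2 wins each device group but Campaign Blue wins overall — the comparison reverses. Variant 2's impressions skew toward desktop, which has a lower base rate.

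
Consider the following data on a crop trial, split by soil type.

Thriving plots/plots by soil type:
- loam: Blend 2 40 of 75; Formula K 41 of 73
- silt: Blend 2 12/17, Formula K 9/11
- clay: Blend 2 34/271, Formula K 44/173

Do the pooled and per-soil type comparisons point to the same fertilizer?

Loam: Blend 2 40/75 = 53.3%, Formula K 41/73 = 56.2% → Formula K
Silt: Blend 2 12/17 = 70.6%, Formula K 9/11 = 81.8% → Formula K
Clay: Blend 2 34/271 = 12.5%, Formula K 44/173 = 25.4% → Formula K
Overall: Blend 2 86/363 = 23.7%, Formula K 94/257 = 36.6% → Formula K
Formula K wins overall and in every soil group — no reversal.

Yes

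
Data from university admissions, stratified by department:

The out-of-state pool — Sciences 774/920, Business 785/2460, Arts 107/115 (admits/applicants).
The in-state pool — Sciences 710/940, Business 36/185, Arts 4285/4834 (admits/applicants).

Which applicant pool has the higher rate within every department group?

the out-of-state pool

Sciences: the out-of-state pool 774/920 = 84.1%, the in-state pool 710/940 = 75.5% → the out-of-state pool
Business: the out-of-state pool 785/2460 = 31.9%, the in-state pool 36/185 = 19.5% → the out-of-state pool
Arts: the out-of-state pool 107/115 = 93.0%, the in-state pool 4285/4834 = 88.6% → the out-of-state pool
The out-of-state pool has the higher rate in all 3 groups.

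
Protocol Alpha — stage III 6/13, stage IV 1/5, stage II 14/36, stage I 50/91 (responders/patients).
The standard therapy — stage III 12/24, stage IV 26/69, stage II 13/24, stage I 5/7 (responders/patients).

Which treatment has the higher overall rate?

Protocol Alpha

Stage III: Protocol Alpha 6/13 = 46.2%, the standard therapy 12/24 = 50.0% → the standard therapy
Stage IV: Protocol Alpha 1/5 = 20.0%, the standard therapy 26/69 = 37.7% → the standard therapy
Stage II: Protocol Alpha 14/36 = 38.9%, the standard therapy 13/24 = 54.2% → the standard therapy
Stage I: Protocol Alpha 50/91 = 54.9%, the standard therapy 5/7 = 71.4% → the standard therapy
Overall: Protocol Alpha 71/145 = 49.0%, the standard therapy 56/124 = 45.2% → Protocol Alpha
(The standard therapy wins every disease group but Protocol Alpha wins overall — the standard therapy's patients skew toward the low-rate stage IV group.)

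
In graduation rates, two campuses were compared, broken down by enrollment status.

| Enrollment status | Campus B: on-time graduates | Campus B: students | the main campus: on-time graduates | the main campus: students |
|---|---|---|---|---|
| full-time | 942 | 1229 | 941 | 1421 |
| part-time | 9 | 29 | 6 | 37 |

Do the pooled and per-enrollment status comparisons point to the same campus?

Full-time: Campus B 942/1229 = 76.6%, the main campus 941/1421 = 66.2% → Campus B
Part-time: Campus B 9/29 = 31.0%, the main campus 6/37 = 16.2% → Campus B
Overall: Campus B 951/1258 = 75.6%, the main campus 947/1458 = 65.0% → Campus B
Campus B wins overall and in every enrollment group — no reversal.

Yes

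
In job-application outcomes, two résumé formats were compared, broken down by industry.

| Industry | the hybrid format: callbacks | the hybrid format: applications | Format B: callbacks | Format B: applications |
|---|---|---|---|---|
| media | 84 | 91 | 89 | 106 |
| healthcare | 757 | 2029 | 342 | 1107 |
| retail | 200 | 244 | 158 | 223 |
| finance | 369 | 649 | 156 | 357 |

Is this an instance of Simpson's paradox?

Media: the hybrid format 84/91 = 92.3%, Format B 89/106 = 84.0% → the hybrid format
Healthcare: the hybrid format 757/2029 = 37.3%, Format B 342/1107 = 30.9% → the hybrid format
Retail: the hybrid format 200/244 = 82.0%, Format B 158/223 = 70.9% → the hybrid format
Finance: the hybrid format 369/649 = 56.9%, Format B 156/357 = 43.7% → the hybrid format
Overall: the hybrid format 1410/3013 = 46.8%, Format B 745/1793 = 41.6% → the hybrid format
The hybrid format wins overall and in every industry group — no reversal.

No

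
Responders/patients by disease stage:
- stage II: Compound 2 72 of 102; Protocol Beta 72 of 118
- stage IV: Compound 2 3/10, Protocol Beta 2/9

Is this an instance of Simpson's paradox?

Stage II: Compound 2 72/102 = 70.6%, Protocol Beta 72/118 = 61.0% → Compound 2
Stage IV: Compound 2 3/10 = 30.0%, Protocol Beta 2/9 = 22.2% → Compound 2
Overall: Compound 2 75/112 = 67.0%, Protocol Beta 74/127 = 58.3% → Compound 2
Compound 2 wins overall and in every disease group — no reversal.

No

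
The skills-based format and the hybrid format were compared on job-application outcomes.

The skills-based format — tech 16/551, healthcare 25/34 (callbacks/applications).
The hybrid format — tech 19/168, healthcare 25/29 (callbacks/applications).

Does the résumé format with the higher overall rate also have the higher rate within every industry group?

Tech: the skills-based format 16/551 = 2.9%, the hybrid format 19/168 = 11.3% → the hybrid format
Healthcare: the skills-based format 25/34 = 73.5%, the hybrid format 25/29 = 86.2% → the hybrid format
Overall: the skills-based format 41/585 = 7.0%, the hybrid format 44/197 = 22.3% → the hybrid format
The hybrid format wins overall and in every industry group — no reversal.

Yes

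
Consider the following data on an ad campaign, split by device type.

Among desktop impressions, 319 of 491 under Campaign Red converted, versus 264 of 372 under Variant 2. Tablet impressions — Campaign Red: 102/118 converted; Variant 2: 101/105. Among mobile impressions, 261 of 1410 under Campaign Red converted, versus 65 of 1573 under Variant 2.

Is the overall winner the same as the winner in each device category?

Desktop: Campaign Red 319/491 = 65.0%, Variant 2 264/372 = 71.0% → Variant 2
Tablet: Campaign Red 102/118 = 86.4%, Variant 2 101/105 = 96.2% → Variant 2
Mobile: Campaign Red 261/1410 = 18.5%, Variant 2 65/1573 = 4.1% → Campaign Red
Overall: Campaign Red 682/2019 = 33.8%, Variant 2 430/2050 = 21.0% → Campaign Red
Neither sweeps: Campaign Red wins 1 of 3 groups, Variant 2 wins 2. Campaign Red wins overall but not every group — no Simpson reversal.

No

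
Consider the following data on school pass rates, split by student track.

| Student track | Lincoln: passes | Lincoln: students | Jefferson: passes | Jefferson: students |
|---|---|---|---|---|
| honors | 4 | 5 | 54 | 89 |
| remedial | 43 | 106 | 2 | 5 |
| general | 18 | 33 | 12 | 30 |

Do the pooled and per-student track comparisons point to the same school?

No

Honors: Lincoln 4/5 = 80.0%, Jefferson 54/89 = 60.7% → Lincoln
Remedial: Lincoln 43/106 = 40.6%, Jefferson 2/5 = 40.0% → Lincoln
General: Lincoln 18/33 = 54.5%, Jefferson 12/30 = 40.0% → Lincoln
Overall: Lincoln 65/144 = 45.1%, Jefferson 68/124 = 54.8% → Jefferson
Lincoln wins each student group but Jefferson wins overall — the comparison reverses. Lincoln's students skew toward remedial, which has a lower base rate.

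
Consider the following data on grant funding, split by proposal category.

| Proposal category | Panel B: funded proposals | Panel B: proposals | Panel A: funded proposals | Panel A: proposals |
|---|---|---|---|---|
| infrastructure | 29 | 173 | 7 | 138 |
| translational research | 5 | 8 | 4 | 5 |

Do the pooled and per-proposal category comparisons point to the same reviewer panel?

No

Infrastructure: Panel B 29/173 = 16.8%, Panel A 7/138 = 5.1% → Panel B
Translational research: Panel B 5/8 = 62.5%, Panel A 4/5 = 80.0% → Panel A
Overall: Panel B 34/181 = 18.8%, Panel A 11/143 = 7.7% → Panel B
Neither sweeps: Panel B wins 1 of 2 groups, Panel A wins 1. Panel B wins overall but not every group — no Simpson reversal.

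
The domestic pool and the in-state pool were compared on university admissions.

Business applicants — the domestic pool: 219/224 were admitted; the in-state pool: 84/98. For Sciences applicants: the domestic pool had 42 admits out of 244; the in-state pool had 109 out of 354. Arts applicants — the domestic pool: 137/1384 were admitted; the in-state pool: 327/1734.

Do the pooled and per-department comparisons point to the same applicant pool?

No

Business: the domestic pool 219/224 = 97.8%, the in-state pool 84/98 = 85.7% → the domestic pool
Sciences: the domestic pool 42/244 = 17.2%, the in-state pool 109/354 = 30.8% → the in-state pool
Arts: the domestic pool 137/1384 = 9.9%, the in-state pool 327/1734 = 18.9% → the in-state pool
Overall: the domestic pool 398/1852 = 21.5%, the in-state pool 520/2186 = 23.8% → the in-state pool
Neither sweeps: the domestic pool wins 1 of 3 groups, the in-state pool wins 2. The in-state pool wins overall but not every group — no Simpson reversal.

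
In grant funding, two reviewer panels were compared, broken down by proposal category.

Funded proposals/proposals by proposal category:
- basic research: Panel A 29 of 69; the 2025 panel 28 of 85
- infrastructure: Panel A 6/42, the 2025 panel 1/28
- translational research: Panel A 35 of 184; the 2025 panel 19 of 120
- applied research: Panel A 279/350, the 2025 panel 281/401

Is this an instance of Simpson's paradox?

No

Basic research: Panel A 29/69 = 42.0%, the 2025 panel 28/85 = 32.9% → Panel A
Infrastructure: Panel A 6/42 = 14.3%, the 2025 panel 1/28 = 3.6% → Panel A
Translational research: Panel A 35/184 = 19.0%, the 2025 panel 19/120 = 15.8% → Panel A
Applied research: Panel A 279/350 = 79.7%, the 2025 panel 281/401 = 70.1% → Panel A
Overall: Panel A 349/645 = 54.1%, the 2025 panel 329/634 = 51.9% → Panel A
Panel A wins overall and in every proposal group — no reversal.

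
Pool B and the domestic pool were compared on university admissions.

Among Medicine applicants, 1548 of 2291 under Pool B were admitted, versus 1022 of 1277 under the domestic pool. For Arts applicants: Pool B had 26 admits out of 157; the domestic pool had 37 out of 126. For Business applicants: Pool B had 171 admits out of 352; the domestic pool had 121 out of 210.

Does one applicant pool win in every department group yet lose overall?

No

Medicine: Pool B 1548/2291 = 67.6%, the domestic pool 1022/1277 = 80.0% → the domestic pool
Arts: Pool B 26/157 = 16.6%, the domestic pool 37/126 = 29.4% → the domestic pool
Business: Pool B 171/352 = 48.6%, the domestic pool 121/210 = 57.6% → the domestic pool
Overall: Pool B 1745/2800 = 62.3%, the domestic pool 1180/1613 = 73.2% → the domestic pool
The domestic pool wins overall and in every department group — no reversal.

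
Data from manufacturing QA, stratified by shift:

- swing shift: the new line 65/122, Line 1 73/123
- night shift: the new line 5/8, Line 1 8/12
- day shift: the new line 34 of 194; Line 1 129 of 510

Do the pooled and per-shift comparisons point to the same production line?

Swing shift: the new line 65/122 = 53.3%, Line 1 73/123 = 59.3% → Line 1
Night shift: the new line 5/8 = 62.5%, Line 1 8/12 = 66.7% → Line 1
Day shift: the new line 34/194 = 17.5%, Line 1 129/510 = 25.3% → Line 1
Overall: the new line 104/324 = 32.1%, Line 1 210/645 = 32.6% → Line 1
Line 1 wins overall and in every shift group — no reversal.

Yes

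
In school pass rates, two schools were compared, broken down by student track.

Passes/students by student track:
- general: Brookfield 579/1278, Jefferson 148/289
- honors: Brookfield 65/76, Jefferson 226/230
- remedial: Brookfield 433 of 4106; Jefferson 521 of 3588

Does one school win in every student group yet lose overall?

General: Brookfield 579/1278 = 45.3%, Jefferson 148/289 = 51.2% → Jefferson
Honors: Brookfield 65/76 = 85.5%, Jefferson 226/230 = 98.3% → Jefferson
Remedial: Brookfield 433/4106 = 10.5%, Jefferson 521/3588 = 14.5% → Jefferson
Overall: Brookfield 1077/5460 = 19.7%, Jefferson 895/4107 = 21.8% → Jefferson
Jefferson wins overall and in every student group — no reversal.

No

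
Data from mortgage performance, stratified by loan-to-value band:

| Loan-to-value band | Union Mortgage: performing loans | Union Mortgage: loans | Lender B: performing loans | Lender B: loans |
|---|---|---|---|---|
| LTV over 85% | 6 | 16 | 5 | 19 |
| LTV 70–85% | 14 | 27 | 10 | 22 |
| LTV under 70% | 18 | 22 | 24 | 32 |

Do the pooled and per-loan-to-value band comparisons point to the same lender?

LTV over 85%: Union Mortgage 6/16 = 37.5%, Lender B 5/19 = 26.3% → Union Mortgage
LTV 70–85%: Union Mortgage 14/27 = 51.9%, Lender B 10/22 = 45.5% → Union Mortgage
LTV under 70%: Union Mortgage 18/22 = 81.8%, Lender B 24/32 = 75.0% → Union Mortgage
Overall: Union Mortgage 38/65 = 58.5%, Lender B 39/73 = 53.4% → Union Mortgage
Union Mortgage wins overall and in every loan-to-value group — no reversal.

Yes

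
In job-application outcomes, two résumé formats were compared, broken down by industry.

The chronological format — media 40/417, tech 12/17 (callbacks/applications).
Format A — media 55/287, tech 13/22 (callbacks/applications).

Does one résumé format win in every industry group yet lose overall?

Media: the chronological format 40/417 = 9.6%, Format A 55/287 = 19.2% → Format A
Tech: the chronological format 12/17 = 70.6%, Format A 13/22 = 59.1% → the chronological format
Overall: the chronological format 52/434 = 12.0%, Format A 68/309 = 22.0% → Format A
Neither sweeps: the chronological format wins 1 of 2 groups, Format A wins 1. Format A wins overall but not every group — no Simpson reversal.

No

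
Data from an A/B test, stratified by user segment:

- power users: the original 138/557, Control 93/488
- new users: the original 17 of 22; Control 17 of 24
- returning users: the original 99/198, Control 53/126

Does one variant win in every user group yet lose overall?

No

Power users: the original 138/557 = 24.8%, Control 93/488 = 19.1% → the original
New users: the original 17/22 = 77.3%, Control 17/24 = 70.8% → the original
Returning users: the original 99/198 = 50.0%, Control 53/126 = 42.1% → the original
Overall: the original 254/777 = 32.7%, Control 163/638 = 25.5% → the original
The original wins overall and in every user group — no reversal.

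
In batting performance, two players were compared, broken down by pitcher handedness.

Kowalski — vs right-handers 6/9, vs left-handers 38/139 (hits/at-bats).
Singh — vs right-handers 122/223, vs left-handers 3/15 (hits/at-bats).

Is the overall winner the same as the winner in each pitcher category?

No

Vs right-handers: Kowalski 6/9 = 66.7%, Singh 122/223 = 54.7% → Kowalski
Vs left-handers: Kowalski 38/139 = 27.3%, Singh 3/15 = 20.0% → Kowalski
Overall: Kowalski 44/148 = 29.7%, Singh 125/238 = 52.5% → Singh
Kowalski wins each pitcher group but Singh wins overall — the comparison reverses. Kowalski's at-bats skew toward vs left-handers, which has a lower base rate.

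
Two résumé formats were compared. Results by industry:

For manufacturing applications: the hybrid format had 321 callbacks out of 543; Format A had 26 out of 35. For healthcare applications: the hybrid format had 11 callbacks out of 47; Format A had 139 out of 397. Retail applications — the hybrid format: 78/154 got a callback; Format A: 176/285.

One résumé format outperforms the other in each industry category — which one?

Format A

Manufacturing: the hybrid format 321/543 = 59.1%, Format A 26/35 = 74.3% → Format A
Healthcare: the hybrid format 11/47 = 23.4%, Format A 139/397 = 35.0% → Format A
Retail: the hybrid format 78/154 = 50.6%, Format A 176/285 = 61.8% → Format A
Format A has the higher rate in all 3 groups.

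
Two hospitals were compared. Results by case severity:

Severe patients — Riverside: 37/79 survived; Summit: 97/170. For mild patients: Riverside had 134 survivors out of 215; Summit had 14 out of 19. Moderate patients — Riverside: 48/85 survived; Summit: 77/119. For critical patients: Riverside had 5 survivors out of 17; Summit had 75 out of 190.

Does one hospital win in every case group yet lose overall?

Severe: Riverside 37/79 = 46.8%, Summit 97/170 = 57.1% → Summit
Mild: Riverside 134/215 = 62.3%, Summit 14/19 = 73.7% → Summit
Moderate: Riverside 48/85 = 56.5%, Summit 77/119 = 64.7% → Summit
Critical: Riverside 5/17 = 29.4%, Summit 75/190 = 39.5% → Summit
Overall: Riverside 224/396 = 56.6%, Summit 263/498 = 52.8% → Riverside
Summit wins each case group but Riverside wins overall — the comparison reverses. Summit's patients skew toward critical, which has a lower base rate.

Yes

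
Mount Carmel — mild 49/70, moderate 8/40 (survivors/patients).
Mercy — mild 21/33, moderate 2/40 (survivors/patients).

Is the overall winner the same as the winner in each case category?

Yes

Mild: Mount Carmel 49/70 = 70.0%, Mercy 21/33 = 63.6% → Mount Carmel
Moderate: Mount Carmel 8/40 = 20.0%, Mercy 2/40 = 5.0% → Mount Carmel
Overall: Mount Carmel 57/110 = 51.8%, Mercy 23/73 = 31.5% → Mount Carmel
Mount Carmel wins overall and in every case group — no reversal.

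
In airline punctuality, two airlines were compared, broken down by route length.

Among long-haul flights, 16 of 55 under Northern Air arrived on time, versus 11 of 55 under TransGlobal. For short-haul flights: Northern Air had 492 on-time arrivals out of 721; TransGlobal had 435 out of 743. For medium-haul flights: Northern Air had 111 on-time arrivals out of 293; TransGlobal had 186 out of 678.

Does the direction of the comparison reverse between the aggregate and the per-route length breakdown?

Long-haul: Northern Air 16/55 = 29.1%, TransGlobal 11/55 = 20.0% → Northern Air
Short-haul: Northern Air 492/721 = 68.2%, TransGlobal 435/743 = 58.5% → Northern Air
Medium-haul: Northern Air 111/293 = 37.9%, TransGlobal 186/678 = 27.4% → Northern Air
Overall: Northern Air 619/1069 = 57.9%, TransGlobal 632/1476 = 42.8% → Northern Air
Northern Air wins overall and in every route group — no reversal.

No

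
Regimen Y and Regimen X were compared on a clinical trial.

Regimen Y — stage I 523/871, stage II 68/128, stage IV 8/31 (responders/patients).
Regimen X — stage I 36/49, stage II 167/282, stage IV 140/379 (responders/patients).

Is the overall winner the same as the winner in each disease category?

No

Stage I: Regimen Y 523/871 = 60.0%, Regimen X 36/49 = 73.5% → Regimen X
Stage II: Regimen Y 68/128 = 53.1%, Regimen X 167/282 = 59.2% → Regimen X
Stage IV: Regimen Y 8/31 = 25.8%, Regimen X 140/379 = 36.9% → Regimen X
Overall: Regimen Y 599/1030 = 58.2%, Regimen X 343/710 = 48.3% → Regimen Y
Regimen X wins each disease group but Regimen Y wins overall — the comparison reverses. Regimen X's patients skew toward stage IV, which has a lower base rate.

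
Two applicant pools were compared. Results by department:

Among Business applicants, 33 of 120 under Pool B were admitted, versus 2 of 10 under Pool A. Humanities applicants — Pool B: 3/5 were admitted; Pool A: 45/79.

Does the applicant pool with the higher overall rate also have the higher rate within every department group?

No

Business: Pool B 33/120 = 27.5%, Pool A 2/10 = 20.0% → Pool B
Humanities: Pool B 3/5 = 60.0%, Pool A 45/79 = 57.0% → Pool B
Overall: Pool B 36/125 = 28.8%, Pool A 47/89 = 52.8% → Pool A
Pool B wins each department group but Pool A wins overall — the comparison reverses. Pool B's applicants skew toward Business, which has a lower base rate.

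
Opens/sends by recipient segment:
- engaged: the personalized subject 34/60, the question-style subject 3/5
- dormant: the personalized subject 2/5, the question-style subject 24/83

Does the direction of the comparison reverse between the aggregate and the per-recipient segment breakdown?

Engaged: the personalized subject 34/60 = 56.7%, the question-style subject 3/5 = 60.0% → the question-style subject
Dormant: the personalized subject 2/5 = 40.0%, the question-style subject 24/83 = 28.9% → the personalized subject
Overall: the personalized subject 36/65 = 55.4%, the question-style subject 27/88 = 30.7% → the personalized subject
Neither sweeps: the personalized subject wins 1 of 2 groups, the question-style subject wins 1. The personalized subject wins overall but not every group — no Simpson reversal.

No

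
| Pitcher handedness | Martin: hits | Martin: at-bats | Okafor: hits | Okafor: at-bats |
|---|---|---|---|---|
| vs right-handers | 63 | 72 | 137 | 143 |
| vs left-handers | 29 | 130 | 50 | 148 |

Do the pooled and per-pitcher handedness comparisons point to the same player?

Vs right-handers: Martin 63/72 = 87.5%, Okafor 137/143 = 95.8% → Okafor
Vs left-handers: Martin 29/130 = 22.3%, Okafor 50/148 = 33.8% → Okafor
Overall: Martin 92/202 = 45.5%, Okafor 187/291 = 64.3% → Okafor
Okafor wins overall and in every pitcher group — no reversal.

Yes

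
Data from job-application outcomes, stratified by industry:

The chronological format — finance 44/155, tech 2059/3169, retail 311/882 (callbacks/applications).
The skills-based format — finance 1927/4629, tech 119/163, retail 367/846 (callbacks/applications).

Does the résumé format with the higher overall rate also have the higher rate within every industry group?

Finance: the chronological format 44/155 = 28.4%, the skills-based format 1927/4629 = 41.6% → the skills-based format
Tech: the chronological format 2059/3169 = 65.0%, the skills-based format 119/163 = 73.0% → the skills-based format
Retail: the chronological format 311/882 = 35.3%, the skills-based format 367/846 = 43.4% → the skills-based format
Overall: the chronological format 2414/4206 = 57.4%, the skills-based format 2413/5638 = 42.8% → the chronological format
The skills-based format wins each industry group but the chronological format wins overall — the comparison reverses. The skills-based format's applications skew toward finance, which has a lower base rate.

No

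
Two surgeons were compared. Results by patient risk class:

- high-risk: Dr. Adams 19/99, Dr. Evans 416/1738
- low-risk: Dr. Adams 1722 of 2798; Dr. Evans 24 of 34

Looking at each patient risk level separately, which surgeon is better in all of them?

High-risk: Dr. Adams 19/99 = 19.2%, Dr. Evans 416/1738 = 23.9% → Dr. Evans
Low-risk: Dr. Adams 1722/2798 = 61.5%, Dr. Evans 24/34 = 70.6% → Dr. Evans
Dr. Evans has the higher rate in both groups.

Dr. Evans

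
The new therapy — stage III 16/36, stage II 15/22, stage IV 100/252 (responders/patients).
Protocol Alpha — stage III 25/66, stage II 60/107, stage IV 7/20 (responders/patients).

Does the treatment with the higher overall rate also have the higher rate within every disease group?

Stage III: the new therapy 16/36 = 44.4%, Protocol Alpha 25/66 = 37.9% → the new therapy
Stage II: the new therapy 15/22 = 68.2%, Protocol Alpha 60/107 = 56.1% → the new therapy
Stage IV: the new therapy 100/252 = 39.7%, Protocol Alpha 7/20 = 35.0% → the new therapy
Overall: the new therapy 131/310 = 42.3%, Protocol Alpha 92/193 = 47.7% → Protocol Alpha
The new therapy wins each disease group but Protocol Alpha wins overall — the comparison reverses. The new therapy's patients skew toward stage IV, which has a lower base rate.

No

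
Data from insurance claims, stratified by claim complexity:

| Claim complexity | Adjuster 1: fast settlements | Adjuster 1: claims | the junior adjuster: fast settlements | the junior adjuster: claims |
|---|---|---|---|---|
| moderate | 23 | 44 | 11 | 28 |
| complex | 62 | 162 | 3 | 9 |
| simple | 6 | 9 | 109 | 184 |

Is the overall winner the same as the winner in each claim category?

Moderate: Adjuster 1 23/44 = 52.3%, the junior adjuster 11/28 = 39.3% → Adjuster 1
Complex: Adjuster 1 62/162 = 38.3%, the junior adjuster 3/9 = 33.3% → Adjuster 1
Simple: Adjuster 1 6/9 = 66.7%, the junior adjuster 109/184 = 59.2% → Adjuster 1
Overall: Adjuster 1 91/215 = 42.3%, the junior adjuster 123/221 = 55.7% → the junior adjuster
Adjuster 1 wins each claim group but the junior adjuster wins overall — the comparison reverses. Adjuster 1's claims skew toward complex, which has a lower base rate.

No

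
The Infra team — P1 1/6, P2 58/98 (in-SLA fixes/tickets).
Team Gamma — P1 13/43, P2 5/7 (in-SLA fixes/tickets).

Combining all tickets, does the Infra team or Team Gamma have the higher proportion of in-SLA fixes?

the Infra team

P1: the Infra team 1/6 = 16.7%, Team Gamma 13/43 = 30.2% → Team Gamma
P2: the Infra team 58/98 = 59.2%, Team Gamma 5/7 = 71.4% → Team Gamma
Overall: the Infra team 59/104 = 56.7%, Team Gamma 18/50 = 36.0% → the Infra team
(Team Gamma wins every ticket group but the Infra team wins overall — Team Gamma's tickets skew toward the low-rate P1 group.)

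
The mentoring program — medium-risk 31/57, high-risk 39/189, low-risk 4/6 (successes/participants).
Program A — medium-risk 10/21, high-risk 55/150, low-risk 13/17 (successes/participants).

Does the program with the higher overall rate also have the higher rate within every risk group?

No

Medium-risk: the mentoring program 31/57 = 54.4%, Program A 10/21 = 47.6% → the mentoring program
High-risk: the mentoring program 39/189 = 20.6%, Program A 55/150 = 36.7% → Program A
Low-risk: the mentoring program 4/6 = 66.7%, Program A 13/17 = 76.5% → Program A
Overall: the mentoring program 74/252 = 29.4%, Program A 78/188 = 41.5% → Program A
Neither sweeps: the mentoring program wins 1 of 3 groups, Program A wins 2. Program A wins overall but not every group — no Simpson reversal.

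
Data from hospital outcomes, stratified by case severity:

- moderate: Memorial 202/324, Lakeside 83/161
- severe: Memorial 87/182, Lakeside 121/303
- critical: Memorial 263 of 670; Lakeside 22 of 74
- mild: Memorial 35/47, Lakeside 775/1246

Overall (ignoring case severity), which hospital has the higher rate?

Moderate: Memorial 202/324 = 62.3%, Lakeside 83/161 = 51.6% → Memorial
Severe: Memorial 87/182 = 47.8%, Lakeside 121/303 = 39.9% → Memorial
Critical: Memorial 263/670 = 39.3%, Lakeside 22/74 = 29.7% → Memorial
Mild: Memorial 35/47 = 74.5%, Lakeside 775/1246 = 62.2% → Memorial
Overall: Memorial 587/1223 = 48.0%, Lakeside 1001/1784 = 56.1% → Lakeside
(Memorial wins every case group but Lakeside wins overall — Memorial's patients skew toward the low-rate critical group.)

Lakeside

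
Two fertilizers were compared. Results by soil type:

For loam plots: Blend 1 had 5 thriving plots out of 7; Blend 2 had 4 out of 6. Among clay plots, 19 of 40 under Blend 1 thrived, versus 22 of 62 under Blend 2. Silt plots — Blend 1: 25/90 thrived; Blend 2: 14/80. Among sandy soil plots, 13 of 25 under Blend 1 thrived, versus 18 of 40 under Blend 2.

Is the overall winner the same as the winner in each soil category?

Loam: Blend 1 5/7 = 71.4%, Blend 2 4/6 = 66.7% → Blend 1
Clay: Blend 1 19/40 = 47.5%, Blend 2 22/62 = 35.5% → Blend 1
Silt: Blend 1 25/90 = 27.8%, Blend 2 14/80 = 17.5% → Blend 1
Sandy soil: Blend 1 13/25 = 52.0%, Blend 2 18/40 = 45.0% → Blend 1
Overall: Blend 1 62/162 = 38.3%, Blend 2 58/188 = 30.9% → Blend 1
Blend 1 wins overall and in every soil group — no reversal.

Yes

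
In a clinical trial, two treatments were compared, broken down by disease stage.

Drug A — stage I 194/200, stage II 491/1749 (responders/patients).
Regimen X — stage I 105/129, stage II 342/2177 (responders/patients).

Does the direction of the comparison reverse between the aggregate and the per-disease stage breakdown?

Stage I: Drug A 194/200 = 97.0%, Regimen X 105/129 = 81.4% → Drug A
Stage II: Drug A 491/1749 = 28.1%, Regimen X 342/2177 = 15.7% → Drug A
Overall: Drug A 685/1949 = 35.1%, Regimen X 447/2306 = 19.4% → Drug A
Drug A wins overall and in every disease group — no reversal.

No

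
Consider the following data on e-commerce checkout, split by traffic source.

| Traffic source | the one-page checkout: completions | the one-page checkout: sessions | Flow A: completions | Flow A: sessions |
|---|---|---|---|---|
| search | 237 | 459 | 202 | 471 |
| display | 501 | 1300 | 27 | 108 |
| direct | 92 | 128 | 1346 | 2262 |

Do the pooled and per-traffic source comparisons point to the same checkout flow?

Search: the one-page checkout 237/459 = 51.6%, Flow A 202/471 = 42.9% → the one-page checkout
Display: the one-page checkout 501/1300 = 38.5%, Flow A 27/108 = 25.0% → the one-page checkout
Direct: the one-page checkout 92/128 = 71.9%, Flow A 1346/2262 = 59.5% → the one-page checkout
Overall: the one-page checkout 830/1887 = 44.0%, Flow A 1575/2841 = 55.4% → Flow A
The one-page checkout wins each traffic group but Flow A wins overall — the comparison reverses. The one-page checkout's sessions skew toward display, which has a lower base rate.

No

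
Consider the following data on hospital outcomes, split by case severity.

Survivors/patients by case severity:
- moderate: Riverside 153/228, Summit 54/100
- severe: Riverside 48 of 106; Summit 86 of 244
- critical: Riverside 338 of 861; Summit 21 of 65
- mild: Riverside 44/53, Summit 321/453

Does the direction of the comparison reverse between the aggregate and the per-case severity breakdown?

Yes

Moderate: Riverside 153/228 = 67.1%, Summit 54/100 = 54.0% → Riverside
Severe: Riverside 48/106 = 45.3%, Summit 86/244 = 35.2% → Riverside
Critical: Riverside 338/861 = 39.3%, Summit 21/65 = 32.3% → Riverside
Mild: Riverside 44/53 = 83.0%, Summit 321/453 = 70.9% → Riverside
Overall: Riverside 583/1248 = 46.7%, Summit 482/862 = 55.9% → Summit
Riverside wins each case group but Summit wins overall — the comparison reverses. Riverside's patients skew toward critical, which has a lower base rate.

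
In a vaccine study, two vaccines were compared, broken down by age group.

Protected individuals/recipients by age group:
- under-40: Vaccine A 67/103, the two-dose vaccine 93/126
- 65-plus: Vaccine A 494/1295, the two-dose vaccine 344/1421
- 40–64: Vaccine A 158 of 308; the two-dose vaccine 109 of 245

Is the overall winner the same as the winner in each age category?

Under-40: Vaccine A 67/103 = 65.0%, the two-dose vaccine 93/126 = 73.8% → the two-dose vaccine
65-plus: Vaccine A 494/1295 = 38.1%, the two-dose vaccine 344/1421 = 24.2% → Vaccine A
40–64: Vaccine A 158/308 = 51.3%, the two-dose vaccine 109/245 = 44.5% → Vaccine A
Overall: Vaccine A 719/1706 = 42.1%, the two-dose vaccine 546/1792 = 30.5% → Vaccine A
Neither sweeps: Vaccine A wins 2 of 3 groups, the two-dose vaccine wins 1. Vaccine A wins overall but not every group — no Simpson reversal.

No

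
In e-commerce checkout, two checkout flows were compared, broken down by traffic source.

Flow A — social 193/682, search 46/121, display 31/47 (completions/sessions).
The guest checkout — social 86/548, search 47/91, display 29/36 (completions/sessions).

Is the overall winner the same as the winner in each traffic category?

Social: Flow A 193/682 = 28.3%, the guest checkout 86/548 = 15.7% → Flow A
Search: Flow A 46/121 = 38.0%, the guest checkout 47/91 = 51.6% → the guest checkout
Display: Flow A 31/47 = 66.0%, the guest checkout 29/36 = 80.6% → the guest checkout
Overall: Flow A 270/850 = 31.8%, the guest checkout 162/675 = 24.0% → Flow A
Neither sweeps: Flow A wins 1 of 3 groups, the guest checkout wins 2. Flow A wins overall but not every group — no Simpson reversal.

No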